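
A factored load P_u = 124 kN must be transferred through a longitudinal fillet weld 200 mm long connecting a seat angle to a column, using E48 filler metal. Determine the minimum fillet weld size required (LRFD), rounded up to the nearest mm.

E48XX → F_EXX = 480 MPa.
Total weld length L = 200 mm.
Required throat t_e = P_u / (φ × 0.6 F_EXX × L) = 124 / (0.75 × 0.6 × 480 × 200 × 10⁻³) = 2.87 mm.
Required leg w = t_e / 0.707 = 4.06 mm → use 5 mm.

w = 5 mm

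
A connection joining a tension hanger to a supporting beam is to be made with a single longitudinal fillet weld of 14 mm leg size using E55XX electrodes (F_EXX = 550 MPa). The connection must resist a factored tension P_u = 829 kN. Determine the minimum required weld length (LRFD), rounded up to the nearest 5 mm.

L = 340 mm

Throat t_e = 0.707 × 14 = 9.898 mm.
φr_n = 0.75 × 0.6 × 550 × 9.898 × 10⁻³ = 2.45 kN/mm.
L_req = P_u / φr_n = 829 / 2.45 = 338.4 mm total.
Round up → use L = 340 mm.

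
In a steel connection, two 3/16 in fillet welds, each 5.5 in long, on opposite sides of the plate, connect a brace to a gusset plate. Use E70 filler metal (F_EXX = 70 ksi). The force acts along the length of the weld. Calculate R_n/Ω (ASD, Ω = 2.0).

Effective throat t_e = 0.707 × 0.1875 = 0.1326 in.
Total length L = 11 in; A_we = 0.1326 × 11 = 1.458 in².
F_nw = 0.6 F_EXX = 0.6 × 70 = 42 ksi.
R_n = 42 × 1.458 = 61.24 kips; R_n/Ω = 61.24/2.0 = 30.62 kips.

R_n/Ω ≈ 30.6 kips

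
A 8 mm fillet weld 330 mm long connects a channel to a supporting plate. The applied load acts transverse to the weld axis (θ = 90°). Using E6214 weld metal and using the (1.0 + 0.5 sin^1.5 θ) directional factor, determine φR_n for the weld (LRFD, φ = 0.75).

E62XX → F_EXX = 620 MPa.
t_e = 0.707 × 8 = 5.656 mm; A_we = 5.656 × 330 = 1866 mm².
Directional factor: 1.0 + 0.5 sin^1.5(90°) = 1.5.
F_nw = 0.6 × 620 × 1.5 = 558 MPa.
φR_n = 0.75 × 558 × 1866 × 10⁻³ = 781.1 kN.

φR_n ≈ 781 kN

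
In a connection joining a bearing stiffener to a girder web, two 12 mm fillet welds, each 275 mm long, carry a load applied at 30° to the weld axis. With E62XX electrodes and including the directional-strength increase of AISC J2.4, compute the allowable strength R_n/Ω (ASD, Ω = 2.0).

E62XX → F_EXX = 620 MPa.
t_e = 0.707 × 12 = 8.484 mm; A_we = 8.484 × 550 = 4666 mm².
Directional factor: 1.0 + 0.5 sin^1.5(30°) = 1.177.
F_nw = 0.6 × 620 × 1.177 = 437.8 MPa.
R_n/Ω = (437.8 × 4666) / 2.0 × 10⁻³ = 1021 kN.

R_n/Ω ≈ 1020 kN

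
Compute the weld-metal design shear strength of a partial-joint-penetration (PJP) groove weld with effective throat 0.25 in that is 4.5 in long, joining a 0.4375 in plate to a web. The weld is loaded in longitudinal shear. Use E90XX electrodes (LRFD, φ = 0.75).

E90XX → F_EXX = 90 ksi.
Effective throat (given) t_e = 0.25 in.
A_we = 0.25 × 4.5 = 1.125 in².
F_nw = 0.6 F_EXX = 54 ksi.
φR_n = 0.75 × 54 × 1.125 = 45.56 kips.

φR_n ≈ 45.6 kips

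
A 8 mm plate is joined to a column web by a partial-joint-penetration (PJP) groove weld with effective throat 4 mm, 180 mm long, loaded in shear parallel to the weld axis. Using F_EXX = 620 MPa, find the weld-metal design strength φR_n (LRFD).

φR_n ≈ 201 kN

Effective throat (given) t_e = 4 mm.
A_we = 4 × 180 = 720 mm².
F_nw = 0.6 F_EXX = 372 MPa.
φR_n = 0.75 × 372 × 720 × 10⁻³ = 200.9 kN.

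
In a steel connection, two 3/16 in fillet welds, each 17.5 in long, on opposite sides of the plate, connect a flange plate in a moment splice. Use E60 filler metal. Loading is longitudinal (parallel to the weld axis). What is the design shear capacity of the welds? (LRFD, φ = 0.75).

E60XX → F_EXX = 60 ksi.
Effective throat t_e = 0.707 × 0.1875 = 0.1326 in.
Total length L = 35 in; A_we = 0.1326 × 35 = 4.64 in².
F_nw = 0.6 F_EXX = 0.6 × 60 = 36 ksi.
φR_n = 0.75 × 36 × 4.64 = 125.3 kips.

φR_n ≈ 125 kips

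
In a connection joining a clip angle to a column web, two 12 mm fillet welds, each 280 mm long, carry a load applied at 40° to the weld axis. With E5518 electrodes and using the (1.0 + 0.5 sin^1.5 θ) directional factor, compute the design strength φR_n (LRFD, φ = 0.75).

φR_n ≈ 1480 kN

E55XX → F_EXX = 550 MPa.
t_e = 0.707 × 12 = 8.484 mm; A_we = 8.484 × 560 = 4751 mm².
Directional factor: 1.0 + 0.5 sin^1.5(40°) = 1.258.
F_nw = 0.6 × 550 × 1.258 = 415 MPa.
φR_n = 0.75 × 415 × 4751 × 10⁻³ = 1479 kN.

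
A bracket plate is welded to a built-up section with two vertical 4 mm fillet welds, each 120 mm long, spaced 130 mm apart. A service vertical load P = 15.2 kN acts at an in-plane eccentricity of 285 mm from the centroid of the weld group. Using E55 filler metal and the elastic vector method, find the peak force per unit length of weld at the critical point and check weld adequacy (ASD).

f_max ≈ 344 N/mm; adequate

E55XX → F_EXX = 550 MPa.
Total weld length L_w = 240 mm. Treat welds as unit-width lines.
Polar moment about centroid: J = 2[d³/12 + d(b/2)²] = 2[120³/12 + 120×65²] = 1302000 mm³.
Direct shear f_v = P/L_w = 15.2×10³ / 240 = 63.33 N/mm (vertical).
Torsion M = P·e = 15.2×10³ × 285 = 4332000 N·mm.
Critical point at (x, y) = (65, 60) from centroid. f_tx = M·y/J = 199.6 N/mm; f_ty = M·x/J = 216.3 N/mm.
Resultant f_max = √[f_tx² + (f_v + f_ty)²] = √[199.6² + (63.33 + 216.3)²] = 343.6 N/mm.
Capacity per unit length: r_n/Ω = (1/2.0) × 0.6 × 550 × (0.707 × 4) = 466.6 N/mm.
343.6 ≤ 466.6 → adequate.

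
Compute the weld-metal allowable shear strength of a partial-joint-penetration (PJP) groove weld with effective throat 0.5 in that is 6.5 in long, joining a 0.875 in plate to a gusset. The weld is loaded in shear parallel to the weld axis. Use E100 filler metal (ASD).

R_n/Ω ≈ 97.5 kips

E100XX → F_EXX = 100 ksi.
Effective throat (given) t_e = 0.5 in.
A_we = 0.5 × 6.5 = 3.25 in².
F_nw = 0.6 F_EXX = 60 ksi.
R_n/Ω = (60 × 3.25) / 2.0 = 97.5 kips.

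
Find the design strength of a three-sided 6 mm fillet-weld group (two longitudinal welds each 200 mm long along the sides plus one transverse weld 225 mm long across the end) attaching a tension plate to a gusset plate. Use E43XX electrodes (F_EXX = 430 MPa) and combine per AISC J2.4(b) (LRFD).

t_e = 0.707 × 6 = 4.242 mm.
R_nwl = 0.6 × 430 × 4.242 × 400 × 10⁻³ = 437.8 kN (longitudinal, 2 welds).
R_nwt = 0.6 × 430 × 4.242 × 225 × 10⁻³ = 246.2 kN (transverse, base value).
(i) R_nwl + R_nwt = 684 kN; (ii) 0.85 R_nwl + 1.5 R_nwt = 741.5 kN.
R_n = max = 741.5 kN [governs: (ii)]; φR_n = 556.1 kN.

φR_n ≈ 556 kN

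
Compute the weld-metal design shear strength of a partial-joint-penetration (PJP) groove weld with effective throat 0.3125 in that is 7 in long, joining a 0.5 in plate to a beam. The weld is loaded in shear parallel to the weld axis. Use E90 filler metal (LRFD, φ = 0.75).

φR_n ≈ 88.6 kips

E90XX → F_EXX = 90 ksi.
Effective throat (given) t_e = 0.3125 in.
A_we = 0.3125 × 7 = 2.188 in².
F_nw = 0.6 F_EXX = 54 ksi.
φR_n = 0.75 × 54 × 2.188 = 88.59 kips.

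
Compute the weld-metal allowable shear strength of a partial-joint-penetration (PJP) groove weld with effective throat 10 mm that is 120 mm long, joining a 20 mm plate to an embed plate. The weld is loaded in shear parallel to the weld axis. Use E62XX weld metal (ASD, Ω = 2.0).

E62XX → F_EXX = 620 MPa.
Effective throat (given) t_e = 10 mm.
A_we = 10 × 120 = 1200 mm².
F_nw = 0.6 F_EXX = 372 MPa.
R_n/Ω = (372 × 1200) / 2.0 × 10⁻³ = 223.2 kN.

R_n/Ω ≈ 223 kN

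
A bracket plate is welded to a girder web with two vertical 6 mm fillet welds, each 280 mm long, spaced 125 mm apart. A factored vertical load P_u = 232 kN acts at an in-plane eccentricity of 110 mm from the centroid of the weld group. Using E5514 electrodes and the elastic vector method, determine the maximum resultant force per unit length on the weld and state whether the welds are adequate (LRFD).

E55XX → F_EXX = 550 MPa.
Total weld length L_w = 560 mm. Treat welds as unit-width lines.
Polar moment about centroid: J = 2[d³/12 + d(b/2)²] = 2[280³/12 + 280×62.5²] = 5846000 mm³.
Direct shear f_v = P/L_w = 232×10³ / 560 = 414.3 N/mm (vertical).
Torsion M = P·e = 232×10³ × 110 = 25520000 N·mm.
Critical point at (x, y) = (62.5, 140) from centroid. f_tx = M·y/J = 611.1 N/mm; f_ty = M·x/J = 272.8 N/mm.
Resultant f_max = √[f_tx² + (f_v + f_ty)²] = √[611.1² + (414.3 + 272.8)²] = 919.6 N/mm.
Capacity per unit length: φr_n = 0.75 × 0.6 × 550 × (0.707 × 6) = 1050 N/mm.
919.6 ≤ 1050 → adequate.

f_max ≈ 920 N/mm; adequate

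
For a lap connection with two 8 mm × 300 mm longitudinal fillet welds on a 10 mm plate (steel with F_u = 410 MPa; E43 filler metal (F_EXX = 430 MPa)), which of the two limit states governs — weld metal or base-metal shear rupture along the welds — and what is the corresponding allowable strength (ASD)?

t_e = 0.707 × 8 = 5.656 mm; L = 600 mm.
Weld metal: R_n/Ω = (1/2.0) × 0.6 × 430 × 5.656 × 600 × 10⁻³ = 437.8 kN.
Base metal (shear rupture): R_n/Ω = (1/2.0) × 0.6 × 410 × 10 × 600 × 10⁻³ = 738 kN.
Governing: weld metal.

R_n/Ω ≈ 438 kN (weld metal governs)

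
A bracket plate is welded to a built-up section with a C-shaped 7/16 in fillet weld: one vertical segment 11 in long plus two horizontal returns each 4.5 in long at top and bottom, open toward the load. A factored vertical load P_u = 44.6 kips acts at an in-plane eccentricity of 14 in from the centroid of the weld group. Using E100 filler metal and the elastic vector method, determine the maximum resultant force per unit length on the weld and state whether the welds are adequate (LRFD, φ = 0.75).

E100XX → F_EXX = 100 ksi.
Total weld length L_w = 20 in. Treat welds as unit-width lines.
Centroid: x̄ = 2×4.5×2.25 / 20 = 1.012 in from the vertical weld.
Polar moment about centroid: J = I_x + I_y = [11³/12 + 2×4.5×5.5²] + [11×1.012² + 2(4.5³/12 + 4.5×1.238²)] = 423.4 in³.
Direct shear f_v = P/L_w = 44.6 / 20 = 2.23 kip/in (vertical).
Torsion M = P·e = 44.6 × 14 = 624.4 kip·in.
Critical point at (x, y) = (3.487, 5.5) from centroid. f_tx = M·y/J = 8.111 kip/in; f_ty = M·x/J = 5.143 kip/in.
Resultant f_max = √[f_tx² + (f_v + f_ty)²] = √[8.111² + (2.23 + 5.143)²] = 10.96 kip/in.
Capacity per unit length: φr_n = 0.75 × 0.6 × 100 × (0.707 × 0.4375) = 13.92 kip/in.
10.96 ≤ 13.92 → adequate.

f_max ≈ 11 kip/in; adequate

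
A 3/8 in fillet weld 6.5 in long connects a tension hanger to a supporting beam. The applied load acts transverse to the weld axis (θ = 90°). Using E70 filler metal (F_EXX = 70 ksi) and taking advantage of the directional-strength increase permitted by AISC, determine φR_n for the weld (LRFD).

φR_n ≈ 81.4 kip

t_e = 0.707 × 0.375 = 0.2651 in; A_we = 0.2651 × 6.5 = 1.723 in².
Directional factor: 1.0 + 0.5 sin^1.5(90°) = 1.5.
F_nw = 0.6 × 70 × 1.5 = 63 ksi.
φR_n = 0.75 × 63 × 1.723 = 81.43 kip.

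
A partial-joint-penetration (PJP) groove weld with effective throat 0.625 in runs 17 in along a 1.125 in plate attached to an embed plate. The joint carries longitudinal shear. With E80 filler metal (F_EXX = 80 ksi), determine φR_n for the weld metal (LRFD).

Effective throat (given) t_e = 0.625 in.
A_we = 0.625 × 17 = 10.62 in².
F_nw = 0.6 F_EXX = 48 ksi.
φR_n = 0.75 × 48 × 10.62 = 382.5 kip.

φR_n ≈ 382 kip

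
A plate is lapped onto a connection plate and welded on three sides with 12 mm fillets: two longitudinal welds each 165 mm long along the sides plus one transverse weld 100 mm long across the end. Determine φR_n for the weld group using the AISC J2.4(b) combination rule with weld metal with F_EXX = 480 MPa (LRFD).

φR_n ≈ 789 kN

t_e = 0.707 × 12 = 8.484 mm.
R_nwl = 0.6 × 480 × 8.484 × 330 × 10⁻³ = 806.3 kN (longitudinal, 2 welds).
R_nwt = 0.6 × 480 × 8.484 × 100 × 10⁻³ = 244.3 kN (transverse, base value).
(i) R_nwl + R_nwt = 1051 kN; (ii) 0.85 R_nwl + 1.5 R_nwt = 1052 kN.
R_n = max = 1052 kN [governs: (ii)]; φR_n = 788.9 kN.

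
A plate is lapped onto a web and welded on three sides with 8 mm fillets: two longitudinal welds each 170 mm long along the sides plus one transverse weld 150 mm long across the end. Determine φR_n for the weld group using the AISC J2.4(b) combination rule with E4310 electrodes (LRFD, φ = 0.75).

E43XX → F_EXX = 430 MPa.
t_e = 0.707 × 8 = 5.656 mm.
R_nwl = 0.6 × 430 × 5.656 × 340 × 10⁻³ = 496.1 kN (longitudinal, 2 welds).
R_nwt = 0.6 × 430 × 5.656 × 150 × 10⁻³ = 218.9 kN (transverse, base value).
(i) R_nwl + R_nwt = 715 kN; (ii) 0.85 R_nwl + 1.5 R_nwt = 750.1 kN.
R_n = max = 750.1 kN [governs: (ii)]; φR_n = 562.5 kN.

φR_n ≈ 563 kN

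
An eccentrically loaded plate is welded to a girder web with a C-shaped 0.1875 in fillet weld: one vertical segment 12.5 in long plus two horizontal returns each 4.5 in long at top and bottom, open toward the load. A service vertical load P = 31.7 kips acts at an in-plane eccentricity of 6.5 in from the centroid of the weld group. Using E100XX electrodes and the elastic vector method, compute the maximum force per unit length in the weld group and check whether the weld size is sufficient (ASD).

E100XX → F_EXX = 100 ksi.
Total weld length L_w = 21.5 in. Treat welds as unit-width lines.
Centroid: x̄ = 2×4.5×2.25 / 21.5 = 0.9419 in from the vertical weld.
Polar moment about centroid: J = I_x + I_y = [12.5³/12 + 2×4.5×6.25²] + [12.5×0.9419² + 2(4.5³/12 + 4.5×1.308²)] = 556 in³.
Direct shear f_v = P/L_w = 31.7 / 21.5 = 1.474 kip/in (vertical).
Torsion M = P·e = 31.7 × 6.5 = 206.05 kip·in.
Critical point at (x, y) = (3.558, 6.25) from centroid. f_tx = M·y/J = 2.316 kip/in; f_ty = M·x/J = 1.319 kip/in.
Resultant f_max = √[f_tx² + (f_v + f_ty)²] = √[2.316² + (1.474 + 1.319)²] = 3.628 kip/in.
Capacity per unit length: r_n/Ω = (1/2.0) × 0.6 × 100 × (0.707 × 0.1875) = 3.977 kip/in.
3.628 ≤ 3.977 → adequate.

f_max ≈ 3.63 kip/in; adequate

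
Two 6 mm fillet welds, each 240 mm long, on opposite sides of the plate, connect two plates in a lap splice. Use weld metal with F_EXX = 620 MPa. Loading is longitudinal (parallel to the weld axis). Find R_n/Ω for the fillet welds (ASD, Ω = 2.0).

R_n/Ω ≈ 379 kN

Effective throat t_e = 0.707 × 6 = 4.242 mm.
Total length L = 480 mm; A_we = 4.242 × 480 = 2036 mm².
F_nw = 0.6 F_EXX = 0.6 × 620 = 372 MPa.
R_n = 372 × 2036 × 10⁻³ = 757.5 kN; R_n/Ω = 757.5/2.0 = 378.7 kN.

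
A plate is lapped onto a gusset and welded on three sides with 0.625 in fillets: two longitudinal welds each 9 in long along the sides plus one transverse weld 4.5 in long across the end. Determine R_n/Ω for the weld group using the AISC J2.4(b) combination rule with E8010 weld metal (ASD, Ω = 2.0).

R_n/Ω ≈ 239 kip

E80XX → F_EXX = 80 ksi.
t_e = 0.707 × 0.625 = 0.4419 in.
R_nwl = 0.6 × 80 × 0.4419 × 18 = 381.8 kip (longitudinal, 2 welds).
R_nwt = 0.6 × 80 × 0.4419 × 4.5 = 95.44 kip (transverse, base value).
(i) R_nwl + R_nwt = 477.2 kip; (ii) 0.85 R_nwl + 1.5 R_nwt = 467.7 kip.
R_n = max = 477.2 kip [governs: (i)]; R_n/Ω = 238.6 kip.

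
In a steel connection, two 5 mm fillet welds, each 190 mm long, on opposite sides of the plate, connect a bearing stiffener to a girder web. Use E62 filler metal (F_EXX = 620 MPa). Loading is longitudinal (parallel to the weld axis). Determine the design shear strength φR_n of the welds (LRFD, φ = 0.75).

Effective throat t_e = 0.707 × 5 = 3.535 mm.
Total length L = 380 mm; A_we = 3.535 × 380 = 1343 mm².
F_nw = 0.6 F_EXX = 0.6 × 620 = 372 MPa.
φR_n = 0.75 × 372 × 1343 × 10⁻³ = 374.8 kN.

φR_n ≈ 375 kN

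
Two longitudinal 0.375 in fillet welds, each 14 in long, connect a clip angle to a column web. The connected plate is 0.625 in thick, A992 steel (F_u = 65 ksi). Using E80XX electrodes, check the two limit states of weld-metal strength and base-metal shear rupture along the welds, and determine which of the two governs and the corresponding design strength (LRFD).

E80XX → F_EXX = 80 ksi.
t_e = 0.707 × 0.375 = 0.2651 in; L = 28 in.
Weld metal: φR_n = 0.75 × 0.6 × 80 × 0.2651 × 28 = 267.2 kip.
Base metal (shear rupture): φR_n = 0.75 × 0.6 × 65 × 0.625 × 28 = 511.9 kip.
Governing: weld metal.

φR_n ≈ 267 kip (weld metal governs)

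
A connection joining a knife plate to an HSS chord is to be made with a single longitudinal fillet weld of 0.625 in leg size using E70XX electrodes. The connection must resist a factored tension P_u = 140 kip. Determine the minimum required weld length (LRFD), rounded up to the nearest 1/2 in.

E70XX → F_EXX = 70 ksi.
Throat t_e = 0.707 × 0.625 = 0.4419 in.
φr_n = 0.75 × 0.6 × 70 × 0.4419 = 13.92 kip/in.
L_req = P_u / φr_n = 140 / 13.92 = 10.06 in total.
Round up → use L = 10.5 in.

L = 10.5 in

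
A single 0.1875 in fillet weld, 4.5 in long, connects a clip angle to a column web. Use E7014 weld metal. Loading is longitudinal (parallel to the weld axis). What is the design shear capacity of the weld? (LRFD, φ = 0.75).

E70XX → F_EXX = 70 ksi.
Effective throat t_e = 0.707 × 0.1875 = 0.1326 in.
Total length L = 4.5 in; A_we = 0.1326 × 4.5 = 0.5965 in².
F_nw = 0.6 F_EXX = 0.6 × 70 = 42 ksi.
φR_n = 0.75 × 42 × 0.5965 = 18.79 kip.

φR_n ≈ 18.8 kip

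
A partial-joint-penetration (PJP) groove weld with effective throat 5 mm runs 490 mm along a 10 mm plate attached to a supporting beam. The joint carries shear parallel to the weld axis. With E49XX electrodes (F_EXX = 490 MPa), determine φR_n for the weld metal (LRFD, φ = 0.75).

φR_n ≈ 540 kN

Effective throat (given) t_e = 5 mm.
A_we = 5 × 490 = 2450 mm².
F_nw = 0.6 F_EXX = 294 MPa.
φR_n = 0.75 × 294 × 2450 × 10⁻³ = 540.2 kN.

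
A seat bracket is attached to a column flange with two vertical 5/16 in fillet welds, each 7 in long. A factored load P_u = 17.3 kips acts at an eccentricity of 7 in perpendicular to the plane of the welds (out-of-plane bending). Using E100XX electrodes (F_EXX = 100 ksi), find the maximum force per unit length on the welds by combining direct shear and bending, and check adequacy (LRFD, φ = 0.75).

f_max ≈ 7.52 kip/in; adequate

L_w = 2 × 7 = 14 in; section modulus (unit throat) S = 2 × L²/6 = 16.33 in².
Direct shear f_v = P/L_w = 17.3/14 = 1.236 kip/in.
Moment M = P × e = 17.3 × 7 = 121.1 kip·in; bending f_b = M/S = 7.414 kip/in.
f_max = √(f_v² + f_b²) = √(1.236² + 7.414²) = 7.517 kip/in.
φr_n = 0.75 × 0.6 × 100 × (0.707 × 0.3125) = 9.942 kip/in → adequate.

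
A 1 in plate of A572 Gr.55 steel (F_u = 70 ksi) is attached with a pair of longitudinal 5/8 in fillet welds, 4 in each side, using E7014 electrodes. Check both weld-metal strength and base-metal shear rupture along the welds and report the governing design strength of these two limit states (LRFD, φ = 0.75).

φR_n ≈ 111 kips (weld metal governs)

E70XX → F_EXX = 70 ksi.
t_e = 0.707 × 0.625 = 0.4419 in; L = 8 in.
Weld metal: φR_n = 0.75 × 0.6 × 70 × 0.4419 × 8 = 111.4 kips.
Base metal (shear rupture): φR_n = 0.75 × 0.6 × 70 × 1 × 8 = 252 kips.
Governing: weld metal.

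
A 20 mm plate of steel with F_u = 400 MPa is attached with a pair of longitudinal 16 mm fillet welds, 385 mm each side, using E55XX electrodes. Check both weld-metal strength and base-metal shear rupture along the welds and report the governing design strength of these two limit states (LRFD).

φR_n ≈ 2160 kN (weld metal governs)

E55XX → F_EXX = 550 MPa.
t_e = 0.707 × 16 = 11.31 mm; L = 770 mm.
Weld metal: φR_n = 0.75 × 0.6 × 550 × 11.31 × 770 × 10⁻³ = 2156 kN.
Base metal (shear rupture): φR_n = 0.75 × 0.6 × 400 × 20 × 770 × 10⁻³ = 2772 kN.
Governing: weld metal.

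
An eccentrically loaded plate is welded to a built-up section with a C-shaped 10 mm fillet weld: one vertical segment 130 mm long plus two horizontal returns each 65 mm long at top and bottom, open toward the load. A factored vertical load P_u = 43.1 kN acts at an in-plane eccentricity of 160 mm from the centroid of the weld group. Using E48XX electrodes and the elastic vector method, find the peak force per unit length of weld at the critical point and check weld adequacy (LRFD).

f_max ≈ 773 N/mm; adequate

E48XX → F_EXX = 480 MPa.
Total weld length L_w = 260 mm. Treat welds as unit-width lines.
Centroid: x̄ = 2×65×32.5 / 260 = 16.25 mm from the vertical weld.
Polar moment about centroid: J = I_x + I_y = [130³/12 + 2×65×65²] + [130×16.25² + 2(65³/12 + 65×16.25²)] = 846800 mm³.
Direct shear f_v = P/L_w = 43.1×10³ / 260 = 165.8 N/mm (vertical).
Torsion M = P·e = 43.1×10³ × 160 = 6896000 N·mm.
Critical point at (x, y) = (48.75, 65) from centroid. f_tx = M·y/J = 529.4 N/mm; f_ty = M·x/J = 397 N/mm.
Resultant f_max = √[f_tx² + (f_v + f_ty)²] = √[529.4² + (165.8 + 397)²] = 772.6 N/mm.
Capacity per unit length: φr_n = 0.75 × 0.6 × 480 × (0.707 × 10) = 1527 N/mm.
772.6 ≤ 1527 → adequate.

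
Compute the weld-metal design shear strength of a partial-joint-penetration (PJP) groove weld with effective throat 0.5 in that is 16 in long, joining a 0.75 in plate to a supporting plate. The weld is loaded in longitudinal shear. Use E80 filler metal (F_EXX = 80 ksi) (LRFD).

Effective throat (given) t_e = 0.5 in.
A_we = 0.5 × 16 = 8 in².
F_nw = 0.6 F_EXX = 48 ksi.
φR_n = 0.75 × 48 × 8 = 288 kips.

φR_n ≈ 288 kips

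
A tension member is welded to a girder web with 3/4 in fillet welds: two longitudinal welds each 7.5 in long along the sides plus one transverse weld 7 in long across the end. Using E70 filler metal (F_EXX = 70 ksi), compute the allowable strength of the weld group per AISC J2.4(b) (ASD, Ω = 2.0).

t_e = 0.707 × 0.75 = 0.5302 in.
R_nwl = 0.6 × 70 × 0.5302 × 15 = 334.1 kips (longitudinal, 2 welds).
R_nwt = 0.6 × 70 × 0.5302 × 7 = 155.9 kips (transverse, base value).
(i) R_nwl + R_nwt = 490 kips; (ii) 0.85 R_nwl + 1.5 R_nwt = 517.8 kips.
R_n = max = 517.8 kips [governs: (ii)]; R_n/Ω = 258.9 kips.

R_n/Ω ≈ 259 kips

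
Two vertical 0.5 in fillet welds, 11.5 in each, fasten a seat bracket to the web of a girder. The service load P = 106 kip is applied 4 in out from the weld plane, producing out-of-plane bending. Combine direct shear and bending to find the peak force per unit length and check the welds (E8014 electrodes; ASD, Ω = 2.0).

f_max ≈ 10.7 kip/in; NOT adequate

E80XX → F_EXX = 80 ksi.
L_w = 2 × 11.5 = 23 in; section modulus (unit throat) S = 2 × L²/6 = 44.08 in².
Direct shear f_v = P/L_w = 106/23 = 4.609 kip/in.
Moment M = P × e = 106 × 4 = 424 kip·in; bending f_b = M/S = 9.618 kip/in.
f_max = √(f_v² + f_b²) = √(4.609² + 9.618²) = 10.67 kip/in.
r_n/Ω = (1/2.0) × 0.6 × 80 × (0.707 × 0.5) = 8.484 kip/in → NOT adequate.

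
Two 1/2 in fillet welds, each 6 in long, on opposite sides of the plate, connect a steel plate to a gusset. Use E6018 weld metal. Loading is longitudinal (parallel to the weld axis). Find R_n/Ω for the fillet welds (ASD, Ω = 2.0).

R_n/Ω ≈ 76.4 kip

E60XX → F_EXX = 60 ksi.
Effective throat t_e = 0.707 × 0.5 = 0.3535 in.
Total length L = 12 in; A_we = 0.3535 × 12 = 4.242 in².
F_nw = 0.6 F_EXX = 0.6 × 60 = 36 ksi.
R_n = 36 × 4.242 = 152.7 kip; R_n/Ω = 152.7/2.0 = 76.36 kip.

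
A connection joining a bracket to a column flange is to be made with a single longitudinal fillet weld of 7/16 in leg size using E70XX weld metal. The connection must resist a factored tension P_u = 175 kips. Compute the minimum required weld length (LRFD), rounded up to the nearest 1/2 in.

E70XX → F_EXX = 70 ksi.
Throat t_e = 0.707 × 0.4375 = 0.3093 in.
φr_n = 0.75 × 0.6 × 70 × 0.3093 = 9.743 kips/in.
L_req = P_u / φr_n = 175 / 9.743 = 17.96 in total.
Round up → use L = 18 in.

L = 18 in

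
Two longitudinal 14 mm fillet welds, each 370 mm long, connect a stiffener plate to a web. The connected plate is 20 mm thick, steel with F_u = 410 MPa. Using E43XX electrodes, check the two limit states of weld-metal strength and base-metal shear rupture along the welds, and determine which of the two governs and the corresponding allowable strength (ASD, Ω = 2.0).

E43XX → F_EXX = 430 MPa.
t_e = 0.707 × 14 = 9.898 mm; L = 740 mm.
Weld metal: R_n/Ω = (1/2.0) × 0.6 × 430 × 9.898 × 740 × 10⁻³ = 944.9 kN.
Base metal (shear rupture): R_n/Ω = (1/2.0) × 0.6 × 410 × 20 × 740 × 10⁻³ = 1820 kN.
Governing: weld metal.

R_n/Ω ≈ 945 kN (weld metal governs)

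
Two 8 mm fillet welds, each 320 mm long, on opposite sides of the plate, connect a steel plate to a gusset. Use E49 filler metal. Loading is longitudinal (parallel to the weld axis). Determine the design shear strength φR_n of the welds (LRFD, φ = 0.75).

E49XX → F_EXX = 490 MPa.
Effective throat t_e = 0.707 × 8 = 5.656 mm.
Total length L = 640 mm; A_we = 5.656 × 640 = 3620 mm².
F_nw = 0.6 F_EXX = 0.6 × 490 = 294 MPa.
φR_n = 0.75 × 294 × 3620 × 10⁻³ = 798.2 kN.

φR_n ≈ 798 kN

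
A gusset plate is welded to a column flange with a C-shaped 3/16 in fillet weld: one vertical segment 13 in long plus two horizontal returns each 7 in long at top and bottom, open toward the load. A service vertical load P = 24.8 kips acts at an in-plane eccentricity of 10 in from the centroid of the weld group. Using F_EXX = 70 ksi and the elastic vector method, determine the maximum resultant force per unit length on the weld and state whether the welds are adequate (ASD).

f_max ≈ 2.92 kip/in; NOT adequate

Total weld length L_w = 27 in. Treat welds as unit-width lines.
Centroid: x̄ = 2×7×3.5 / 27 = 1.815 in from the vertical weld.
Polar moment about centroid: J = I_x + I_y = [13³/12 + 2×7×6.5²] + [13×1.815² + 2(7³/12 + 7×1.685²)] = 914.3 in³.
Direct shear f_v = P/L_w = 24.8 / 27 = 0.9185 kip/in (vertical).
Torsion M = P·e = 24.8 × 10 = 248 kip·in.
Critical point at (x, y) = (5.185, 6.5) from centroid. f_tx = M·y/J = 1.763 kip/in; f_ty = M·x/J = 1.406 kip/in.
Resultant f_max = √[f_tx² + (f_v + f_ty)²] = √[1.763² + (0.9185 + 1.406)²] = 2.918 kip/in.
Capacity per unit length: r_n/Ω = (1/2.0) × 0.6 × 70 × (0.707 × 0.1875) = 2.784 kip/in.
2.918 > 2.784 → NOT adequate.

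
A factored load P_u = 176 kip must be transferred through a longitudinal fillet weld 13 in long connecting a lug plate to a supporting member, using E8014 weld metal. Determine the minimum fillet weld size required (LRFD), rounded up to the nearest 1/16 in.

E80XX → F_EXX = 80 ksi.
Total weld length L = 13 in.
Required throat t_e = P_u / (φ × 0.6 F_EXX × L) = 176 / (0.75 × 0.6 × 80 × 13) = 0.3761 in.
Required leg w = t_e / 0.707 = 0.5319 in → use 9/16 in.

w = 9/16 in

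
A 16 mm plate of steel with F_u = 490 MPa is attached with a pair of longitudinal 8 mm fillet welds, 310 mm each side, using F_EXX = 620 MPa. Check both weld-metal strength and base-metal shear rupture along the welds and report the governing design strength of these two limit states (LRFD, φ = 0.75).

φR_n ≈ 978 kN (weld metal governs)

t_e = 0.707 × 8 = 5.656 mm; L = 620 mm.
Weld metal: φR_n = 0.75 × 0.6 × 620 × 5.656 × 620 × 10⁻³ = 978.4 kN.
Base metal (shear rupture): φR_n = 0.75 × 0.6 × 490 × 16 × 620 × 10⁻³ = 2187 kN.
Governing: weld metal.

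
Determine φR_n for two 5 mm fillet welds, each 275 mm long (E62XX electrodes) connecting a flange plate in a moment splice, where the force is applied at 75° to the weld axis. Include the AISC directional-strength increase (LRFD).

E62XX → F_EXX = 620 MPa.
t_e = 0.707 × 5 = 3.535 mm; A_we = 3.535 × 550 = 1944 mm².
Directional factor: 1.0 + 0.5 sin^1.5(75°) = 1.475.
F_nw = 0.6 × 620 × 1.475 = 548.6 MPa.
φR_n = 0.75 × 548.6 × 1944 × 10⁻³ = 799.9 kN.

φR_n ≈ 800 kN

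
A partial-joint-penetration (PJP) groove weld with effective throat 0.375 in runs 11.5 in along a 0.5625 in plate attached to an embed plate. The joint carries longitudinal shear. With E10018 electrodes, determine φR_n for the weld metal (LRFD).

E100XX → F_EXX = 100 ksi.
Effective throat (given) t_e = 0.375 in.
A_we = 0.375 × 11.5 = 4.312 in².
F_nw = 0.6 F_EXX = 60 ksi.
φR_n = 0.75 × 60 × 4.312 = 194.1 kips.

φR_n ≈ 194 kips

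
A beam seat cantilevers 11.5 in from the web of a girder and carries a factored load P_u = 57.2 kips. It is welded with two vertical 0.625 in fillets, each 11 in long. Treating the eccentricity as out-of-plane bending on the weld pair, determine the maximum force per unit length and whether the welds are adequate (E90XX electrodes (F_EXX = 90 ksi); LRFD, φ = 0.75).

f_max ≈ 16.5 kip/in; adequate

L_w = 2 × 11 = 22 in; section modulus (unit throat) S = 2 × L²/6 = 40.33 in².
Direct shear f_v = P/L_w = 57.2/22 = 2.6 kip/in.
Moment M = P × e = 57.2 × 11.5 = 657.8 kip·in; bending f_b = M/S = 16.31 kip/in.
f_max = √(f_v² + f_b²) = √(2.6² + 16.31²) = 16.52 kip/in.
φr_n = 0.75 × 0.6 × 90 × (0.707 × 0.625) = 17.9 kip/in → adequate.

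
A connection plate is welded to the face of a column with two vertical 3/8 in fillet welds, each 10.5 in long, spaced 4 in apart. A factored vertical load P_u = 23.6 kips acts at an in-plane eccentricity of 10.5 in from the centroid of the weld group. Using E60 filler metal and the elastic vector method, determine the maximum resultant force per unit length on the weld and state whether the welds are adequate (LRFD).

E60XX → F_EXX = 60 ksi.
Total weld length L_w = 21 in. Treat welds as unit-width lines.
Polar moment about centroid: J = 2[d³/12 + d(b/2)²] = 2[10.5³/12 + 10.5×2²] = 276.9 in³.
Direct shear f_v = P/L_w = 23.6 / 21 = 1.124 kip/in (vertical).
Torsion M = P·e = 23.6 × 10.5 = 247.8 kip·in.
Critical point at (x, y) = (2, 5.25) from centroid. f_tx = M·y/J = 4.698 kip/in; f_ty = M·x/J = 1.79 kip/in.
Resultant f_max = √[f_tx² + (f_v + f_ty)²] = √[4.698² + (1.124 + 1.79)²] = 5.528 kip/in.
Capacity per unit length: φr_n = 0.75 × 0.6 × 60 × (0.707 × 0.375) = 7.158 kip/in.
5.528 ≤ 7.158 → adequate.

f_max ≈ 5.53 kip/in; adequate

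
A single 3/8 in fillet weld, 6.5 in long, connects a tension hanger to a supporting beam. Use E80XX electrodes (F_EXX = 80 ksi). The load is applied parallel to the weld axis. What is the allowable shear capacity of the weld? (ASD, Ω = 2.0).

R_n/Ω ≈ 41.4 kips

Effective throat t_e = 0.707 × 0.375 = 0.2651 in.
Total length L = 6.5 in; A_we = 0.2651 × 6.5 = 1.723 in².
F_nw = 0.6 F_EXX = 0.6 × 80 = 48 ksi.
R_n = 48 × 1.723 = 82.72 kips; R_n/Ω = 82.72/2.0 = 41.36 kips.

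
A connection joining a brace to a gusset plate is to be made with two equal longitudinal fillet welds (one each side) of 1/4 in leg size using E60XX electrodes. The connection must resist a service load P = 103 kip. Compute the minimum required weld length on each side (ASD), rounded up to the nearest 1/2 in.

L = 16.5 in on each side

E60XX → F_EXX = 60 ksi.
Throat t_e = 0.707 × 0.25 = 0.1767 in.
r_n/Ω = (0.6 × 60 × 0.1767) / 2.0 = 3.181 kip/in.
L_req = P / (r_n/Ω) = 103 / 3.181 = 32.37 in total.
Per side: 32.37 / 2 = 16.19 in.
Round up → use L = 16.5 in on each side.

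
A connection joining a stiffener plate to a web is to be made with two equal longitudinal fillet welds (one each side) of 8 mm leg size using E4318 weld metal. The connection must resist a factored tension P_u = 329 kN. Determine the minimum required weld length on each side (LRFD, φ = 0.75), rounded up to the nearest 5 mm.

L = 155 mm on each side

E43XX → F_EXX = 430 MPa.
Throat t_e = 0.707 × 8 = 5.656 mm.
φr_n = 0.75 × 0.6 × 430 × 5.656 × 10⁻³ = 1.094 kN/mm.
L_req = P_u / φr_n = 329 / 1.094 = 300.6 mm total.
Per side: 300.6 / 2 = 150.3 mm.
Round up → use L = 155 mm on each side.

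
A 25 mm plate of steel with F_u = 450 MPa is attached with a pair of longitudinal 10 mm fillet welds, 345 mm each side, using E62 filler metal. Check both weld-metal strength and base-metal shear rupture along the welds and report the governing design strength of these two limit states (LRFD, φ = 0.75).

φR_n ≈ 1360 kN (weld metal governs)

E62XX → F_EXX = 620 MPa.
t_e = 0.707 × 10 = 7.07 mm; L = 690 mm.
Weld metal: φR_n = 0.75 × 0.6 × 620 × 7.07 × 690 × 10⁻³ = 1361 kN.
Base metal (shear rupture): φR_n = 0.75 × 0.6 × 450 × 25 × 690 × 10⁻³ = 3493 kN.
Governing: weld metal.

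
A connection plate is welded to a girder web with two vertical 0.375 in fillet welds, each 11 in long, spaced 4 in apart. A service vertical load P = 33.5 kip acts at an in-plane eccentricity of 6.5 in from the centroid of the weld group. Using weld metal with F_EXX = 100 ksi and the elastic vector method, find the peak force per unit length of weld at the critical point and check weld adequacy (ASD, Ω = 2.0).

Total weld length L_w = 22 in. Treat welds as unit-width lines.
Polar moment about centroid: J = 2[d³/12 + d(b/2)²] = 2[11³/12 + 11×2²] = 309.8 in³.
Direct shear f_v = P/L_w = 33.5 / 22 = 1.523 kip/in (vertical).
Torsion M = P·e = 33.5 × 6.5 = 217.75 kip·in.
Critical point at (x, y) = (2, 5.5) from centroid. f_tx = M·y/J = 3.865 kip/in; f_ty = M·x/J = 1.406 kip/in.
Resultant f_max = √[f_tx² + (f_v + f_ty)²] = √[3.865² + (1.523 + 1.406)²] = 4.849 kip/in.
Capacity per unit length: r_n/Ω = (1/2.0) × 0.6 × 100 × (0.707 × 0.375) = 7.954 kip/in.
4.849 ≤ 7.954 → adequate.

f_max ≈ 4.85 kip/in; adequate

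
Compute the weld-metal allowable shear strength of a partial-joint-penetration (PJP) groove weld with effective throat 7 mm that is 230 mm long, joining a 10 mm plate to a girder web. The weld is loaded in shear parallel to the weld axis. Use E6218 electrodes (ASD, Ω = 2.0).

R_n/Ω ≈ 299 kN

E62XX → F_EXX = 620 MPa.
Effective throat (given) t_e = 7 mm.
A_we = 7 × 230 = 1610 mm².
F_nw = 0.6 F_EXX = 372 MPa.
R_n/Ω = (372 × 1610) / 2.0 × 10⁻³ = 299.5 kN.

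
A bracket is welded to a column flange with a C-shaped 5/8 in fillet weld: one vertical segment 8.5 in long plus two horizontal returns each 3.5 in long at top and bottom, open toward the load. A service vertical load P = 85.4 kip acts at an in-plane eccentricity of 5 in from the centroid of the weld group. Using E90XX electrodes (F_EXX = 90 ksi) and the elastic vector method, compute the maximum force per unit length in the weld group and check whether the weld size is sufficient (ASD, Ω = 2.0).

f_max ≈ 14.7 kip/in; NOT adequate

Total weld length L_w = 15.5 in. Treat welds as unit-width lines.
Centroid: x̄ = 2×3.5×1.75 / 15.5 = 0.7903 in from the vertical weld.
Polar moment about centroid: J = I_x + I_y = [8.5³/12 + 2×3.5×4.25²] + [8.5×0.7903² + 2(3.5³/12 + 3.5×0.9597²)] = 196.5 in³.
Direct shear f_v = P/L_w = 85.4 / 15.5 = 5.51 kip/in (vertical).
Torsion M = P·e = 85.4 × 5 = 427 kip·in.
Critical point at (x, y) = (2.71, 4.25) from centroid. f_tx = M·y/J = 9.235 kip/in; f_ty = M·x/J = 5.888 kip/in.
Resultant f_max = √[f_tx² + (f_v + f_ty)²] = √[9.235² + (5.51 + 5.888)²] = 14.67 kip/in.
Capacity per unit length: r_n/Ω = (1/2.0) × 0.6 × 90 × (0.707 × 0.625) = 11.93 kip/in.
14.67 > 11.93 → NOT adequate.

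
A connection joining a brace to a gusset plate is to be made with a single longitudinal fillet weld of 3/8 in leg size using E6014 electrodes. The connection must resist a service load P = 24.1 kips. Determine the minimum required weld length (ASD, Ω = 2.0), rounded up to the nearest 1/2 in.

E60XX → F_EXX = 60 ksi.
Throat t_e = 0.707 × 0.375 = 0.2651 in.
r_n/Ω = (0.6 × 60 × 0.2651) / 2.0 = 4.772 kip/in.
L_req = P / (r_n/Ω) = 24.1 / 4.772 = 5.05 in total.
Round up → use L = 5.5 in.

L = 5.5 in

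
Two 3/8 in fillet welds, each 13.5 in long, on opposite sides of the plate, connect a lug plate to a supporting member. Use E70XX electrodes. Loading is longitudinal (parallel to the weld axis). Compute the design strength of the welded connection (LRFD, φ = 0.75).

φR_n ≈ 225 kip

E70XX → F_EXX = 70 ksi.
Effective throat t_e = 0.707 × 0.375 = 0.2651 in.
Total length L = 27 in; A_we = 0.2651 × 27 = 7.158 in².
F_nw = 0.6 F_EXX = 0.6 × 70 = 42 ksi.
φR_n = 0.75 × 42 × 7.158 = 225.5 kip.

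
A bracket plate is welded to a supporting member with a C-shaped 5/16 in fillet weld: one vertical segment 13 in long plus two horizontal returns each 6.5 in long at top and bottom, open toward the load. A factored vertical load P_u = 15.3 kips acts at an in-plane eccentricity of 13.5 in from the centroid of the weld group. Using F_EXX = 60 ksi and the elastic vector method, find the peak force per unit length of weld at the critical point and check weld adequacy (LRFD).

Total weld length L_w = 26 in. Treat welds as unit-width lines.
Centroid: x̄ = 2×6.5×3.25 / 26 = 1.625 in from the vertical weld.
Polar moment about centroid: J = I_x + I_y = [13³/12 + 2×6.5×6.5²] + [13×1.625² + 2(6.5³/12 + 6.5×1.625²)] = 846.8 in³.
Direct shear f_v = P/L_w = 15.3 / 26 = 0.5885 kip/in (vertical).
Torsion M = P·e = 15.3 × 13.5 = 206.55 kip·in.
Critical point at (x, y) = (4.875, 6.5) from centroid. f_tx = M·y/J = 1.586 kip/in; f_ty = M·x/J = 1.189 kip/in.
Resultant f_max = √[f_tx² + (f_v + f_ty)²] = √[1.586² + (0.5885 + 1.189)²] = 2.382 kip/in.
Capacity per unit length: φr_n = 0.75 × 0.6 × 60 × (0.707 × 0.3125) = 5.965 kip/in.
2.382 ≤ 5.965 → adequate.

f_max ≈ 2.38 kip/in; adequate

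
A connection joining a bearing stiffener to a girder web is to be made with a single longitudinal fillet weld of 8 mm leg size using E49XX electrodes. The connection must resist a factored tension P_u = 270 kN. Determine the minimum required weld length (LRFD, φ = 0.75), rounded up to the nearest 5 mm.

L = 220 mm

E49XX → F_EXX = 490 MPa.
Throat t_e = 0.707 × 8 = 5.656 mm.
φr_n = 0.75 × 0.6 × 490 × 5.656 × 10⁻³ = 1.247 kN/mm.
L_req = P_u / φr_n = 270 / 1.247 = 216.5 mm total.
Round up → use L = 220 mm.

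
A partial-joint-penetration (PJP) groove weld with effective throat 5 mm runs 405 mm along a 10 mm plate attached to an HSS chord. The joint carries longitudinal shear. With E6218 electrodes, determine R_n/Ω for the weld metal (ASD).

E62XX → F_EXX = 620 MPa.
Effective throat (given) t_e = 5 mm.
A_we = 5 × 405 = 2025 mm².
F_nw = 0.6 F_EXX = 372 MPa.
R_n/Ω = (372 × 2025) / 2.0 × 10⁻³ = 376.7 kN.

R_n/Ω ≈ 377 kN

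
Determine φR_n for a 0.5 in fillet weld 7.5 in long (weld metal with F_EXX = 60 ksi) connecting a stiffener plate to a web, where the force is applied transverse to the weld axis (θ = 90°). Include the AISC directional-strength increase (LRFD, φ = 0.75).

φR_n ≈ 107 kip

t_e = 0.707 × 0.5 = 0.3535 in; A_we = 0.3535 × 7.5 = 2.651 in².
Directional factor: 1.0 + 0.5 sin^1.5(90°) = 1.5.
F_nw = 0.6 × 60 × 1.5 = 54 ksi.
φR_n = 0.75 × 54 × 2.651 = 107.4 kip.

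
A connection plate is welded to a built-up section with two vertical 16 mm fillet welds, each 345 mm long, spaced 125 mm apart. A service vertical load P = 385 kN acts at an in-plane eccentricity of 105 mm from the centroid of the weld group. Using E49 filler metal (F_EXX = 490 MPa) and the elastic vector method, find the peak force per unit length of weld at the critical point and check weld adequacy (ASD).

f_max ≈ 1100 N/mm; adequate

Total weld length L_w = 690 mm. Treat welds as unit-width lines.
Polar moment about centroid: J = 2[d³/12 + d(b/2)²] = 2[345³/12 + 345×62.5²] = 9539000 mm³.
Direct shear f_v = P/L_w = 385×10³ / 690 = 558 N/mm (vertical).
Torsion M = P·e = 385×10³ × 105 = 40425000 N·mm.
Critical point at (x, y) = (62.5, 172.5) from centroid. f_tx = M·y/J = 731 N/mm; f_ty = M·x/J = 264.9 N/mm.
Resultant f_max = √[f_tx² + (f_v + f_ty)²] = √[731² + (558 + 264.9)²] = 1101 N/mm.
Capacity per unit length: r_n/Ω = (1/2.0) × 0.6 × 490 × (0.707 × 16) = 1663 N/mm.
1101 ≤ 1663 → adequate.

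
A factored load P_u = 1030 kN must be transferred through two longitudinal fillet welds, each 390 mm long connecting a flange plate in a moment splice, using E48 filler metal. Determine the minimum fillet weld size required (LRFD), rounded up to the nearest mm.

E48XX → F_EXX = 480 MPa.
Total weld length L = 780 mm.
Required throat t_e = P_u / (φ × 0.6 F_EXX × L) = 1030 / (0.75 × 0.6 × 480 × 780 × 10⁻³) = 6.113 mm.
Required leg w = t_e / 0.707 = 8.647 mm → use 9 mm.

w = 9 mm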